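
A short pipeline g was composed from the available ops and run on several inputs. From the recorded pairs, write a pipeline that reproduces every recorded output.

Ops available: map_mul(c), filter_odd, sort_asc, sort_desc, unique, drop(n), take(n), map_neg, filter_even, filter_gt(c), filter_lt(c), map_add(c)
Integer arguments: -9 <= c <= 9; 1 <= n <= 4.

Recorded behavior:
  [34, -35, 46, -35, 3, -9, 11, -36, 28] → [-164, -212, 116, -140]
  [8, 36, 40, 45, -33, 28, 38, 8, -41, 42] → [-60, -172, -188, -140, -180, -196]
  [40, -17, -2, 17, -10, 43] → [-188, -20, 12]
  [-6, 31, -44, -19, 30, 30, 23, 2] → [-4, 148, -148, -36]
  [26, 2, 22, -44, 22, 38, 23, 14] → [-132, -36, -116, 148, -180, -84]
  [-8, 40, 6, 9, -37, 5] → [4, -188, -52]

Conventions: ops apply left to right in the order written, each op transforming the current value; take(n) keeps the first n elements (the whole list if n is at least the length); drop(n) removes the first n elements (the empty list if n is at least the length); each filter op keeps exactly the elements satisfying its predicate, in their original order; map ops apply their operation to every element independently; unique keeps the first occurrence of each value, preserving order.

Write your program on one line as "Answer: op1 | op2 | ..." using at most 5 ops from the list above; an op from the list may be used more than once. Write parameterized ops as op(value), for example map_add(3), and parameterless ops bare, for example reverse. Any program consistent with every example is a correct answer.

filter_even | unique | map_add(7) | map_mul(4) | map_neg

Check, running the answer program on each example:
  [34, -35, 46, -35, 3, -9, 11, -36, 28] -> [34, 46, -36, 28] -> [34, 46, -36, 28] -> [41, 53, -29, 35] -> [164, 212, -116, 140] -> [-164, -212, 116, -140]
  [8, 36, 40, 45, -33, 28, 38, 8, -41, 42] -> [8, 36, 40, 28, 38, 8, 42] -> [8, 36, 40, 28, 38, 42] -> [15, 43, 47, 35, 45, 49] -> [60, 172, 188, 140, 180, 196] -> [-60, -172, -188, -140, -180, -196]
  [40, -17, -2, 17, -10, 43] -> [40, -2, -10] -> [40, -2, -10] -> [47, 5, -3] -> [188, 20, -12] -> [-188, -20, 12]
  [-6, 31, -44, -19, 30, 30, 23, 2] -> [-6, -44, 30, 30, 2] -> [-6, -44, 30, 2] -> [1, -37, 37, 9] -> [4, -148, 148, 36] -> [-4, 148, -148, -36]
  [26, 2, 22, -44, 22, 38, 23, 14] -> [26, 2, 22, -44, 22, 38, 14] -> [26, 2, 22, -44, 38, 14] -> [33, 9, 29, -37, 45, 21] -> [132, 36, 116, -148, 180, 84] -> [-132, -36, -116, 148, -180, -84]
  [-8, 40, 6, 9, -37, 5] -> [-8, 40, 6] -> [-8, 40, 6] -> [-1, 47, 13] -> [-4, 188, 52] -> [4, -188, -52]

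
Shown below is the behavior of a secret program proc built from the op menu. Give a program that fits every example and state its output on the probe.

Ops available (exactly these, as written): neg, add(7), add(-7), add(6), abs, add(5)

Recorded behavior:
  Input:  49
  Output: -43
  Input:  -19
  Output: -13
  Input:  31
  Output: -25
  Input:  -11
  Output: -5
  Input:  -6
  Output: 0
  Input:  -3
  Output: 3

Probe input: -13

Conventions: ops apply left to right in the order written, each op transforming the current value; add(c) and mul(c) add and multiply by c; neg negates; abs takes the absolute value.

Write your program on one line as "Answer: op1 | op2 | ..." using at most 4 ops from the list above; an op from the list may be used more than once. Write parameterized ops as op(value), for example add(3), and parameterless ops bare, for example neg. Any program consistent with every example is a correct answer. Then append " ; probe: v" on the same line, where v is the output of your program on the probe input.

abs | neg | add(6) ; probe: -7

Check, running the answer program on each example:
  49 -> 49 -> -49 -> -43
  -19 -> 19 -> -19 -> -13
  31 -> 31 -> -31 -> -25
  -11 -> 11 -> -11 -> -5
  -6 -> 6 -> -6 -> 0
  -3 -> 3 -> -3 -> 3
  probe: -13 -> 13 -> -13 -> -7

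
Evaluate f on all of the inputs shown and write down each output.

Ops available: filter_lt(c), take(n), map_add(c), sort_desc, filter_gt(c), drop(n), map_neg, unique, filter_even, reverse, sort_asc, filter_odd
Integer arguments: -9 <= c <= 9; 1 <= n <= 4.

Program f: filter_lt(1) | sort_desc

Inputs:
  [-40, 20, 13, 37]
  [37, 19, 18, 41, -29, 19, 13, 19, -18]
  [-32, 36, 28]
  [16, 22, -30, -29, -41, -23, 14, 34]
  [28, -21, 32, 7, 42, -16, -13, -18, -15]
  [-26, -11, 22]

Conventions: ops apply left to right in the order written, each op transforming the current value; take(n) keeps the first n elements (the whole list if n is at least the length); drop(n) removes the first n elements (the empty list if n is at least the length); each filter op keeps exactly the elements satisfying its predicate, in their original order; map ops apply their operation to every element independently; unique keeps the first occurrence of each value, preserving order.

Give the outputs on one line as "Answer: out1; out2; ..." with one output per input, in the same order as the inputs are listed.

Execution, op by op:
  [-40, 20, 13, 37] -> [-40] -> [-40]
  [37, 19, 18, 41, -29, 19, 13, 19, -18] -> [-29, -18] -> [-18, -29]
  [-32, 36, 28] -> [-32] -> [-32]
  [16, 22, -30, -29, -41, -23, 14, 34] -> [-30, -29, -41, -23] -> [-23, -29, -30, -41]
  [28, -21, 32, 7, 42, -16, -13, -18, -15] -> [-21, -16, -13, -18, -15] -> [-13, -15, -16, -18, -21]
  [-26, -11, 22] -> [-26, -11] -> [-11, -26]

[-40]; [-18, -29]; [-32]; [-23, -29, -30, -41]; [-13, -15, -16, -18, -21]; [-11, -26]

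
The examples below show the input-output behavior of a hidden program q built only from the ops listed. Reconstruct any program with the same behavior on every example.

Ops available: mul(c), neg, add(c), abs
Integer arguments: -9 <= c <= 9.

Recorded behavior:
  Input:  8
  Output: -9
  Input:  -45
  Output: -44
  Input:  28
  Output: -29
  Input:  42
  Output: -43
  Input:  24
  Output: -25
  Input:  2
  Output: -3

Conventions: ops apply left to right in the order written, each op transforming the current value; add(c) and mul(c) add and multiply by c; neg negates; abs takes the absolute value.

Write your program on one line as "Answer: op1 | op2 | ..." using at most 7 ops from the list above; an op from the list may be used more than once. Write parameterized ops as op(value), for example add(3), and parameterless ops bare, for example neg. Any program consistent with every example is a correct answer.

add(-3) | neg | add(-4) | neg | abs | neg

Check, running the answer program on each example:
  8 -> 5 -> -5 -> -9 -> 9 -> 9 -> -9
  -45 -> -48 -> 48 -> 44 -> -44 -> 44 -> -44
  28 -> 25 -> -25 -> -29 -> 29 -> 29 -> -29
  42 -> 39 -> -39 -> -43 -> 43 -> 43 -> -43
  24 -> 21 -> -21 -> -25 -> 25 -> 25 -> -25
  2 -> -1 -> 1 -> -3 -> 3 -> 3 -> -3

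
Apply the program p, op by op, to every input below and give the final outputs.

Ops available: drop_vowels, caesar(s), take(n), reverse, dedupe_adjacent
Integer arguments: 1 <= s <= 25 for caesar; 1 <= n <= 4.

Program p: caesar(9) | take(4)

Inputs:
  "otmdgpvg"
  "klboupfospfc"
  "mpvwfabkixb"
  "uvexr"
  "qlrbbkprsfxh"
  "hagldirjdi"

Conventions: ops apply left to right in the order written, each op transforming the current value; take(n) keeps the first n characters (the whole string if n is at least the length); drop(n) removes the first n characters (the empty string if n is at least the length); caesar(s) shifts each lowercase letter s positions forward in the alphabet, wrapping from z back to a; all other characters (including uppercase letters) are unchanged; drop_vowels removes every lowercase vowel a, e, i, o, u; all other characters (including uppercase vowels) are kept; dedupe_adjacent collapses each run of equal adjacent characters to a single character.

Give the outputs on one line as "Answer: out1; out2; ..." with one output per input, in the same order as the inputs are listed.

Execution, op by op:
  "otmdgpvg" -> "xcvmpyep" -> "xcvm"
  "klboupfospfc" -> "tukxdyoxbyol" -> "tukx"
  "mpvwfabkixb" -> "vyefojktrgk" -> "vyef"
  "uvexr" -> "denga" -> "deng"
  "qlrbbkprsfxh" -> "zuakktyabogq" -> "zuak"
  "hagldirjdi" -> "qjpumrasmr" -> "qjpu"

"xcvm"; "tukx"; "vyef"; "deng"; "zuak"; "qjpu"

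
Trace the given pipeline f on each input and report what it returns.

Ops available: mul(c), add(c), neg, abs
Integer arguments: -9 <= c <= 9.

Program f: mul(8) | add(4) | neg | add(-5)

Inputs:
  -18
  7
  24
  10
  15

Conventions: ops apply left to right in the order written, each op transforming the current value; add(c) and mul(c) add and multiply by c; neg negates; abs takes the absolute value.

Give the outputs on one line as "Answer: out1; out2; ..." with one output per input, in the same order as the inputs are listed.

135; -65; -201; -89; -129

Execution, op by op:
  -18 -> -144 -> -140 -> 140 -> 135
  7 -> 56 -> 60 -> -60 -> -65
  24 -> 192 -> 196 -> -196 -> -201
  10 -> 80 -> 84 -> -84 -> -89
  15 -> 120 -> 124 -> -124 -> -129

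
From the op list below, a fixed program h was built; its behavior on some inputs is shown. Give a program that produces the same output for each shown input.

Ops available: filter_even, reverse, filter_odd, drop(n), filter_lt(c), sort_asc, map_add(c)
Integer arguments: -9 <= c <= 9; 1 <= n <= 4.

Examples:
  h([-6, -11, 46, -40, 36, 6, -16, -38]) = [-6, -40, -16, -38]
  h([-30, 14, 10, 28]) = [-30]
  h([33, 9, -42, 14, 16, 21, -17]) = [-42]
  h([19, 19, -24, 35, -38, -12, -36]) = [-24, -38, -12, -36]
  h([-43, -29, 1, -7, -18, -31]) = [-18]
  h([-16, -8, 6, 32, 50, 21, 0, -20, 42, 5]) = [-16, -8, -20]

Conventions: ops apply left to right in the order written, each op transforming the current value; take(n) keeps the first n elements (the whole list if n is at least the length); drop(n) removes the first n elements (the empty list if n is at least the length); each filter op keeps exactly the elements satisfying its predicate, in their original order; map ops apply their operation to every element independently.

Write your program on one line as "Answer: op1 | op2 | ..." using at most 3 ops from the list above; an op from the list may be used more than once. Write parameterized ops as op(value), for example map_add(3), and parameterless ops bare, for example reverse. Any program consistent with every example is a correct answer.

filter_even | filter_lt(6) | filter_lt(-5)

Check, running the answer program on each example:
  [-6, -11, 46, -40, 36, 6, -16, -38] -> [-6, 46, -40, 36, 6, -16, -38] -> [-6, -40, -16, -38] -> [-6, -40, -16, -38]
  [-30, 14, 10, 28] -> [-30, 14, 10, 28] -> [-30] -> [-30]
  [33, 9, -42, 14, 16, 21, -17] -> [-42, 14, 16] -> [-42] -> [-42]
  [19, 19, -24, 35, -38, -12, -36] -> [-24, -38, -12, -36] -> [-24, -38, -12, -36] -> [-24, -38, -12, -36]
  [-43, -29, 1, -7, -18, -31] -> [-18] -> [-18] -> [-18]
  [-16, -8, 6, 32, 50, 21, 0, -20, 42, 5] -> [-16, -8, 6, 32, 50, 0, -20, 42] -> [-16, -8, 0, -20] -> [-16, -8, -20]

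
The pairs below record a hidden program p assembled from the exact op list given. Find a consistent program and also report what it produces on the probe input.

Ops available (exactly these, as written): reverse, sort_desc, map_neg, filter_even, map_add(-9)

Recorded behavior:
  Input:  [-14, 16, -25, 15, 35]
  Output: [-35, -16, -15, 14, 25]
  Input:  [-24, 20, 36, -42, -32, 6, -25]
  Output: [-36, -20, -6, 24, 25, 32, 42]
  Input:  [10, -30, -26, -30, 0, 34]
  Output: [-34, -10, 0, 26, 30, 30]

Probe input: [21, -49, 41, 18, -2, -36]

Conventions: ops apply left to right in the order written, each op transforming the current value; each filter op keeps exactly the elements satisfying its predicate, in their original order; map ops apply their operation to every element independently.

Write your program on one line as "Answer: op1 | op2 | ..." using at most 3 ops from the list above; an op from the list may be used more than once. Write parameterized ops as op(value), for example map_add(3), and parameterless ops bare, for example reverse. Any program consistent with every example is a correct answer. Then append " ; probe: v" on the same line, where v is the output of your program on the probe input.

sort_desc | map_neg ; probe: [-41, -21, -18, 2, 36, 49]

Check, running the answer program on each example:
  [-14, 16, -25, 15, 35] -> [35, 16, 15, -14, -25] -> [-35, -16, -15, 14, 25]
  [-24, 20, 36, -42, -32, 6, -25] -> [36, 20, 6, -24, -25, -32, -42] -> [-36, -20, -6, 24, 25, 32, 42]
  [10, -30, -26, -30, 0, 34] -> [34, 10, 0, -26, -30, -30] -> [-34, -10, 0, 26, 30, 30]
  probe: [21, -49, 41, 18, -2, -36] -> [41, 21, 18, -2, -36, -49] -> [-41, -21, -18, 2, 36, 49]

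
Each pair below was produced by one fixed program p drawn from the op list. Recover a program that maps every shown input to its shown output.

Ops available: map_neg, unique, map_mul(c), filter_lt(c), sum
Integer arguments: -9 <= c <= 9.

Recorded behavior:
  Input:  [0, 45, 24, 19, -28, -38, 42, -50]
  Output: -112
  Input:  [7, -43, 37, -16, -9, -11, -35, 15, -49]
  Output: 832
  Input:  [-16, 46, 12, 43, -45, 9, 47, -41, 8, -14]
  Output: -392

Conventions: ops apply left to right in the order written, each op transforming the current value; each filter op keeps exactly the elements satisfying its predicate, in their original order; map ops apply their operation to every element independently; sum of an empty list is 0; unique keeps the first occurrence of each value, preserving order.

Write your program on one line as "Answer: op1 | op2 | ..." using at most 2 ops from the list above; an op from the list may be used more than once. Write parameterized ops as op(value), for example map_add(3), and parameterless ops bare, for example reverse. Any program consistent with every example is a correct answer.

map_mul(-8) | sum

Check, running the answer program on each example:
  [0, 45, 24, 19, -28, -38, 42, -50] -> [0, -360, -192, -152, 224, 304, -336, 400] -> -112
  [7, -43, 37, -16, -9, -11, -35, 15, -49] -> [-56, 344, -296, 128, 72, 88, 280, -120, 392] -> 832
  [-16, 46, 12, 43, -45, 9, 47, -41, 8, -14] -> [128, -368, -96, -344, 360, -72, -376, 328, -64, 112] -> -392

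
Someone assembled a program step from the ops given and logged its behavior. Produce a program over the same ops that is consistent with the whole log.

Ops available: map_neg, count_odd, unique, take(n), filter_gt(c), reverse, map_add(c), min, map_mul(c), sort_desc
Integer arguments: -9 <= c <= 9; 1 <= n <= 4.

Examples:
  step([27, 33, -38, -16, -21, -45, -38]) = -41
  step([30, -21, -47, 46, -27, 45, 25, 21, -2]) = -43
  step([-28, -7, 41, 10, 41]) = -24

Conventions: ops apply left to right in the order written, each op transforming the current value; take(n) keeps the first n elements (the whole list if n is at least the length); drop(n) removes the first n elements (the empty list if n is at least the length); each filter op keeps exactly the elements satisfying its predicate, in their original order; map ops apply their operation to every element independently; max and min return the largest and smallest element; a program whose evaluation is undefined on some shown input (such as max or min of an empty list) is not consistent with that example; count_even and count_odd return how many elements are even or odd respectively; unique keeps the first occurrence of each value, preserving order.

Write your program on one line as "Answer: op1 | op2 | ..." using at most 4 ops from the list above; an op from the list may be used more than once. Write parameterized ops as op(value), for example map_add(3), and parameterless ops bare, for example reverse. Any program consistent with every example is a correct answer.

map_add(-3) | map_add(7) | reverse | min

Check, running the answer program on each example:
  [27, 33, -38, -16, -21, -45, -38] -> [24, 30, -41, -19, -24, -48, -41] -> [31, 37, -34, -12, -17, -41, -34] -> [-34, -41, -17, -12, -34, 37, 31] -> -41
  [30, -21, -47, 46, -27, 45, 25, 21, -2] -> [27, -24, -50, 43, -30, 42, 22, 18, -5] -> [34, -17, -43, 50, -23, 49, 29, 25, 2] -> [2, 25, 29, 49, -23, 50, -43, -17, 34] -> -43
  [-28, -7, 41, 10, 41] -> [-31, -10, 38, 7, 38] -> [-24, -3, 45, 14, 45] -> [45, 14, 45, -3, -24] -> -24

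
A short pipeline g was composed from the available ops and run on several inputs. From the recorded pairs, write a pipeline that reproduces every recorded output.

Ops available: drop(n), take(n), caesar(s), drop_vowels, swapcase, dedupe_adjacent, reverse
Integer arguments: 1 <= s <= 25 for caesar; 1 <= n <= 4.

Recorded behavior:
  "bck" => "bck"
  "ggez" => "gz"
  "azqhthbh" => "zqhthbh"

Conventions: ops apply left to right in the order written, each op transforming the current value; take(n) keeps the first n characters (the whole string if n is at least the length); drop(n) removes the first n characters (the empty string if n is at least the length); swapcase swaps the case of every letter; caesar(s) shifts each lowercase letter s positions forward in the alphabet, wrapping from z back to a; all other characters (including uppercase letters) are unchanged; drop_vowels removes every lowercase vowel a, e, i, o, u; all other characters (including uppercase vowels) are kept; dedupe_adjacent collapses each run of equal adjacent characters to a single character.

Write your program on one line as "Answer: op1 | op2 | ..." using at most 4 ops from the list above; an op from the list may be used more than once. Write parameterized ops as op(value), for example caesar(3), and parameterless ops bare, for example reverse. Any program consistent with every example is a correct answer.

reverse | dedupe_adjacent | reverse | drop_vowels

Check, running the answer program on each example:
  "bck" -> "kcb" -> "kcb" -> "bck" -> "bck"
  "ggez" -> "zegg" -> "zeg" -> "gez" -> "gz"
  "azqhthbh" -> "hbhthqza" -> "hbhthqza" -> "azqhthbh" -> "zqhthbh"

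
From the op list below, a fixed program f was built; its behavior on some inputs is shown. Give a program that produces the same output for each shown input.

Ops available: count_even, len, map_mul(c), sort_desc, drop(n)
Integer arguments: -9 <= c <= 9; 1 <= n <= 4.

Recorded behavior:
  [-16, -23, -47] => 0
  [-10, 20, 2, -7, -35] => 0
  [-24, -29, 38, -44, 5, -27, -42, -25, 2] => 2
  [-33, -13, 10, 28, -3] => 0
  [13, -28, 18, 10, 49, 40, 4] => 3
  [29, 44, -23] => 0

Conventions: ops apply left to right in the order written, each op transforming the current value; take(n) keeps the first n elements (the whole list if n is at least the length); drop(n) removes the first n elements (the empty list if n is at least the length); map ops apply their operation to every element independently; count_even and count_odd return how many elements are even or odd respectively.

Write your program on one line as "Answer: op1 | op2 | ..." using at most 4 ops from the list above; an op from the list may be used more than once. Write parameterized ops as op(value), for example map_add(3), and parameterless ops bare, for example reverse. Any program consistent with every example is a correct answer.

sort_desc | map_mul(7) | drop(4) | count_even

Check, running the answer program on each example:
  [-16, -23, -47] -> [-16, -23, -47] -> [-112, -161, -329] -> [] -> 0
  [-10, 20, 2, -7, -35] -> [20, 2, -7, -10, -35] -> [140, 14, -49, -70, -245] -> [-245] -> 0
  [-24, -29, 38, -44, 5, -27, -42, -25, 2] -> [38, 5, 2, -24, -25, -27, -29, -42, -44] -> [266, 35, 14, -168, -175, -189, -203, -294, -308] -> [-175, -189, -203, -294, -308] -> 2
  [-33, -13, 10, 28, -3] -> [28, 10, -3, -13, -33] -> [196, 70, -21, -91, -231] -> [-231] -> 0
  [13, -28, 18, 10, 49, 40, 4] -> [49, 40, 18, 13, 10, 4, -28] -> [343, 280, 126, 91, 70, 28, -196] -> [70, 28, -196] -> 3
  [29, 44, -23] -> [44, 29, -23] -> [308, 203, -161] -> [] -> 0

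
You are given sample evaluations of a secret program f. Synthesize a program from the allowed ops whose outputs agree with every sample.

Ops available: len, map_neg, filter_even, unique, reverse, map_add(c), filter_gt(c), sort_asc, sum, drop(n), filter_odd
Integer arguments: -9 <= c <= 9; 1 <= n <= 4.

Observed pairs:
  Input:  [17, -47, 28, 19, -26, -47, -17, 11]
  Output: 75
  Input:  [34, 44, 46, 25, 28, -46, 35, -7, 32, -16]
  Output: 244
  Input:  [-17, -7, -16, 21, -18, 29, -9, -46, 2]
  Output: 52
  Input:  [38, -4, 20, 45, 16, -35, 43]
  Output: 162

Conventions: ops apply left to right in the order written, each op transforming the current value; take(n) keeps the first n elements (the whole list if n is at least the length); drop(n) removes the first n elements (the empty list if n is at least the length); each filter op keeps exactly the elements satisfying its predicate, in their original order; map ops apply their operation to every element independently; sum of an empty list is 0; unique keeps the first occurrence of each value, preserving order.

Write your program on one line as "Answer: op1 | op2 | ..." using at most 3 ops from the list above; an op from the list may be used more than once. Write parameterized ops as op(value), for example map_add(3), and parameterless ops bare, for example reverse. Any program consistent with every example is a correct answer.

filter_gt(-4) | sum

Check, running the answer program on each example:
  [17, -47, 28, 19, -26, -47, -17, 11] -> [17, 28, 19, 11] -> 75
  [34, 44, 46, 25, 28, -46, 35, -7, 32, -16] -> [34, 44, 46, 25, 28, 35, 32] -> 244
  [-17, -7, -16, 21, -18, 29, -9, -46, 2] -> [21, 29, 2] -> 52
  [38, -4, 20, 45, 16, -35, 43] -> [38, 20, 45, 16, 43] -> 162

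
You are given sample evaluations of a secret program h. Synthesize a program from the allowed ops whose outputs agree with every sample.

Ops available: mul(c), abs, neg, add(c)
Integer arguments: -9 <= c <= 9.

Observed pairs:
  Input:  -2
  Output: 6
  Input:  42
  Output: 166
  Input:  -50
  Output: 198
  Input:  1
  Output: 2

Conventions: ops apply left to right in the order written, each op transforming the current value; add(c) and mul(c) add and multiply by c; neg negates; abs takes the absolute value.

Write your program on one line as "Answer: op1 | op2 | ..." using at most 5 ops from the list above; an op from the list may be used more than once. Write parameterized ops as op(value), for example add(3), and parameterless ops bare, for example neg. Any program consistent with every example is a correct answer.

neg | mul(4) | abs | add(-4) | add(2)

Check, running the answer program on each example:
  -2 -> 2 -> 8 -> 8 -> 4 -> 6
  42 -> -42 -> -168 -> 168 -> 164 -> 166
  -50 -> 50 -> 200 -> 200 -> 196 -> 198
  1 -> -1 -> -4 -> 4 -> 0 -> 2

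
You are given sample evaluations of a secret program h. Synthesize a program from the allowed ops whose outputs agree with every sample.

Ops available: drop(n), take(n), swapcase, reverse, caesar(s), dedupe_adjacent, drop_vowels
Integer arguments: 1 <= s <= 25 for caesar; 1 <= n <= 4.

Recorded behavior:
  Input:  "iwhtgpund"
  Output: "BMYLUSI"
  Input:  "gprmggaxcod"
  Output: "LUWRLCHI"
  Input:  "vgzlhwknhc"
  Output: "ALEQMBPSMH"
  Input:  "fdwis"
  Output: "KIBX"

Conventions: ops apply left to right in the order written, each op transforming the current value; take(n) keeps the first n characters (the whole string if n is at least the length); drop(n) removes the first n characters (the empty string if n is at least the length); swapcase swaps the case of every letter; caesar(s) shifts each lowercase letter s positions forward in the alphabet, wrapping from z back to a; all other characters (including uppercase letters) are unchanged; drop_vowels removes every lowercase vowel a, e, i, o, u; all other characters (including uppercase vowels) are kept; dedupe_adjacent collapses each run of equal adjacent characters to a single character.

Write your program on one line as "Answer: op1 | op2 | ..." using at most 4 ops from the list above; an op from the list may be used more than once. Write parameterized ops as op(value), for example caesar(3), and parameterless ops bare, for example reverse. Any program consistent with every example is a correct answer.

drop_vowels | dedupe_adjacent | caesar(5) | swapcase

Check, running the answer program on each example:
  "iwhtgpund" -> "whtgpnd" -> "whtgpnd" -> "bmylusi" -> "BMYLUSI"
  "gprmggaxcod" -> "gprmggxcd" -> "gprmgxcd" -> "luwrlchi" -> "LUWRLCHI"
  "vgzlhwknhc" -> "vgzlhwknhc" -> "vgzlhwknhc" -> "aleqmbpsmh" -> "ALEQMBPSMH"
  "fdwis" -> "fdws" -> "fdws" -> "kibx" -> "KIBX"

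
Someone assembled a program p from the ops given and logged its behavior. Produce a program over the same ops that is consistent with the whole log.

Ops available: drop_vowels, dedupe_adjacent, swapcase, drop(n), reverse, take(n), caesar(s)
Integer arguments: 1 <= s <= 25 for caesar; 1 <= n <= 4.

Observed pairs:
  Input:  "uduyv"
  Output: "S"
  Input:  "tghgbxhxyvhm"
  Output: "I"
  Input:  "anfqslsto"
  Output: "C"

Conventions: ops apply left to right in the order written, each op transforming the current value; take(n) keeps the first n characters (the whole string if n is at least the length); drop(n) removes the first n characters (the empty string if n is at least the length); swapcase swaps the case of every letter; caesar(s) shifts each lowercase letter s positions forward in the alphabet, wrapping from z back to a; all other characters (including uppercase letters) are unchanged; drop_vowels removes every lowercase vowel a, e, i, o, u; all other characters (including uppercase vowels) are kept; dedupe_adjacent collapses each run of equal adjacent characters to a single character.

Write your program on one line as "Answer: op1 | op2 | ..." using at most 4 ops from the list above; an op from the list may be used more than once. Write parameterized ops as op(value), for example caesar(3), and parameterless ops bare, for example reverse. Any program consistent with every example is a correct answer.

drop_vowels | caesar(15) | take(1) | swapcase

Check, running the answer program on each example:
  "uduyv" -> "dyv" -> "snk" -> "s" -> "S"
  "tghgbxhxyvhm" -> "tghgbxhxyvhm" -> "ivwvqmwmnkwb" -> "i" -> "I"
  "anfqslsto" -> "nfqslst" -> "cufhahi" -> "c" -> "C"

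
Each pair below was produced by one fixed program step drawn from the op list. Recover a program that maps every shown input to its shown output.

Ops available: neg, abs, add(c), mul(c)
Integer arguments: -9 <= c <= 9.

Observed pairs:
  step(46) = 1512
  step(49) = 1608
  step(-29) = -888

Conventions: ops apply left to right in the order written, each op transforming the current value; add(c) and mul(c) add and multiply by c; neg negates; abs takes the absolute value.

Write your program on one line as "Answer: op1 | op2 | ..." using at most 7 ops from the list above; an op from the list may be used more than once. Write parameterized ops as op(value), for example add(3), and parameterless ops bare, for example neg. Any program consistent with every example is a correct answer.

mul(4) | add(9) | add(5) | add(-3) | add(-6) | mul(8)

Check, running the answer program on each example:
  46 -> 184 -> 193 -> 198 -> 195 -> 189 -> 1512
  49 -> 196 -> 205 -> 210 -> 207 -> 201 -> 1608
  -29 -> -116 -> -107 -> -102 -> -105 -> -111 -> -888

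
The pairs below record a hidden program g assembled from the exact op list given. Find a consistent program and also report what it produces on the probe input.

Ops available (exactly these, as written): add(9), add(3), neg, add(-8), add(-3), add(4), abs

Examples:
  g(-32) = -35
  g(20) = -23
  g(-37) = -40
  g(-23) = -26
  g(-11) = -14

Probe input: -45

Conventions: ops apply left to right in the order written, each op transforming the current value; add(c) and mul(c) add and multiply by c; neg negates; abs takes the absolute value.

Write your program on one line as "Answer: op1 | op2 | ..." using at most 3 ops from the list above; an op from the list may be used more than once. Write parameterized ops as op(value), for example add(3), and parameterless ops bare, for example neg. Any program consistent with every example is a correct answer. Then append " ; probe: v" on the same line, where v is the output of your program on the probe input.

abs | neg | add(-3) ; probe: -48

Check, running the answer program on each example:
  -32 -> 32 -> -32 -> -35
  20 -> 20 -> -20 -> -23
  -37 -> 37 -> -37 -> -40
  -23 -> 23 -> -23 -> -26
  -11 -> 11 -> -11 -> -14
  probe: -45 -> 45 -> -45 -> -48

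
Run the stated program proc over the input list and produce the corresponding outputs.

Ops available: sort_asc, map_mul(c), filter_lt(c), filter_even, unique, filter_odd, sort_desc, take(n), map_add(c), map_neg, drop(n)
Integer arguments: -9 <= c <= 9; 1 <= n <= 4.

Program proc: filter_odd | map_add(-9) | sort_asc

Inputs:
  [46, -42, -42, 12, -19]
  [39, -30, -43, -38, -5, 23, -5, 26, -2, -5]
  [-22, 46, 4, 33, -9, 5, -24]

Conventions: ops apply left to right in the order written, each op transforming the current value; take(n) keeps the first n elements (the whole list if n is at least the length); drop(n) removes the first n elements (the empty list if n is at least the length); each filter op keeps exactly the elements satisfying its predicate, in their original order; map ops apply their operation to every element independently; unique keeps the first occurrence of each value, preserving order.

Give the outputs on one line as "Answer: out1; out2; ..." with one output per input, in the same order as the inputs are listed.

[-28]; [-52, -14, -14, -14, 14, 30]; [-18, -4, 24]

Execution, op by op:
  [46, -42, -42, 12, -19] -> [-19] -> [-28] -> [-28]
  [39, -30, -43, -38, -5, 23, -5, 26, -2, -5] -> [39, -43, -5, 23, -5, -5] -> [30, -52, -14, 14, -14, -14] -> [-52, -14, -14, -14, 14, 30]
  [-22, 46, 4, 33, -9, 5, -24] -> [33, -9, 5] -> [24, -18, -4] -> [-18, -4, 24]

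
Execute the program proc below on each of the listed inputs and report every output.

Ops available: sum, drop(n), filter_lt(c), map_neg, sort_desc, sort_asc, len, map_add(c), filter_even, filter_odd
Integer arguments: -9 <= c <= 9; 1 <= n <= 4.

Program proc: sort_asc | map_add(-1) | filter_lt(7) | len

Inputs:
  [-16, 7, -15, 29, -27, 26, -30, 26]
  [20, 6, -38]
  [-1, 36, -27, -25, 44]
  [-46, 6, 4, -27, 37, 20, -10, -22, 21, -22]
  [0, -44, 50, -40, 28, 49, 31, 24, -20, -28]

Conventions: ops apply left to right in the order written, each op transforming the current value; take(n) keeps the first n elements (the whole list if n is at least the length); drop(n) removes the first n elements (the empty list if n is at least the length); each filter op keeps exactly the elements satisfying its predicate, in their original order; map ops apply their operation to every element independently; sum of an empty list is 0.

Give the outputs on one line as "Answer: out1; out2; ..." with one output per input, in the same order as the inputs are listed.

5; 2; 3; 7; 5

Execution, op by op:
  [-16, 7, -15, 29, -27, 26, -30, 26] -> [-30, -27, -16, -15, 7, 26, 26, 29] -> [-31, -28, -17, -16, 6, 25, 25, 28] -> [-31, -28, -17, -16, 6] -> 5
  [20, 6, -38] -> [-38, 6, 20] -> [-39, 5, 19] -> [-39, 5] -> 2
  [-1, 36, -27, -25, 44] -> [-27, -25, -1, 36, 44] -> [-28, -26, -2, 35, 43] -> [-28, -26, -2] -> 3
  [-46, 6, 4, -27, 37, 20, -10, -22, 21, -22] -> [-46, -27, -22, -22, -10, 4, 6, 20, 21, 37] -> [-47, -28, -23, -23, -11, 3, 5, 19, 20, 36] -> [-47, -28, -23, -23, -11, 3, 5] -> 7
  [0, -44, 50, -40, 28, 49, 31, 24, -20, -28] -> [-44, -40, -28, -20, 0, 24, 28, 31, 49, 50] -> [-45, -41, -29, -21, -1, 23, 27, 30, 48, 49] -> [-45, -41, -29, -21, -1] -> 5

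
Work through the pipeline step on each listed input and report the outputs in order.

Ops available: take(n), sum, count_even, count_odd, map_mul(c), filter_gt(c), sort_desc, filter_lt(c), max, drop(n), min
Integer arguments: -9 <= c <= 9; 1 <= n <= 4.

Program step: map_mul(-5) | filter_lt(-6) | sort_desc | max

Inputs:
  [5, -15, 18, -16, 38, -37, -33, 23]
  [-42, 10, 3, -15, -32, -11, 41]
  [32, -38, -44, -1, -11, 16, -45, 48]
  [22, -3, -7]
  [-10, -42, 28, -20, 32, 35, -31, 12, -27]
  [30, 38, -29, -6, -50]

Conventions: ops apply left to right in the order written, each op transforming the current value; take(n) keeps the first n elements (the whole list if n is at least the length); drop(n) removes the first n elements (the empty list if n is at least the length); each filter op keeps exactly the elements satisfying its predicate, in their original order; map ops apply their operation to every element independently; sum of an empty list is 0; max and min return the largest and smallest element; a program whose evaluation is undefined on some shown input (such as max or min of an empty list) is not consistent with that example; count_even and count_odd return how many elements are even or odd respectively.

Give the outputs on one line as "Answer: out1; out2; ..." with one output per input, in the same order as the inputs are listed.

Execution, op by op:
  [5, -15, 18, -16, 38, -37, -33, 23] -> [-25, 75, -90, 80, -190, 185, 165, -115] -> [-25, -90, -190, -115] -> [-25, -90, -115, -190] -> -25
  [-42, 10, 3, -15, -32, -11, 41] -> [210, -50, -15, 75, 160, 55, -205] -> [-50, -15, -205] -> [-15, -50, -205] -> -15
  [32, -38, -44, -1, -11, 16, -45, 48] -> [-160, 190, 220, 5, 55, -80, 225, -240] -> [-160, -80, -240] -> [-80, -160, -240] -> -80
  [22, -3, -7] -> [-110, 15, 35] -> [-110] -> [-110] -> -110
  [-10, -42, 28, -20, 32, 35, -31, 12, -27] -> [50, 210, -140, 100, -160, -175, 155, -60, 135] -> [-140, -160, -175, -60] -> [-60, -140, -160, -175] -> -60
  [30, 38, -29, -6, -50] -> [-150, -190, 145, 30, 250] -> [-150, -190] -> [-150, -190] -> -150

-25; -15; -80; -110; -60; -150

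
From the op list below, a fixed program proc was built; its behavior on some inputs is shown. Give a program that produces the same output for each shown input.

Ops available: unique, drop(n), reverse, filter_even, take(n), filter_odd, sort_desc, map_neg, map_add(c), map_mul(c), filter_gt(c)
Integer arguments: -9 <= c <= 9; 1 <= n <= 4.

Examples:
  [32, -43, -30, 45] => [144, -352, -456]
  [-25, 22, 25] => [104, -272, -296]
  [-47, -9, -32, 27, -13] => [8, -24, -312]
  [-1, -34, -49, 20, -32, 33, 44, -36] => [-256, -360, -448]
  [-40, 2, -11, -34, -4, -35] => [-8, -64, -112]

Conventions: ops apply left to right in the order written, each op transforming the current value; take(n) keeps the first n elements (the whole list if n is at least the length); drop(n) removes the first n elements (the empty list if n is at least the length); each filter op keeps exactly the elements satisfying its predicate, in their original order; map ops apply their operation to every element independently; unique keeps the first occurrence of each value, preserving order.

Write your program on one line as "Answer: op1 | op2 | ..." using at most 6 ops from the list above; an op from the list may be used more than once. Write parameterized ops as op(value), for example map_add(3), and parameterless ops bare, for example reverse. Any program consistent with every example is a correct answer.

map_add(8) | map_add(4) | sort_desc | map_mul(-8) | take(3) | reverse

Check, running the answer program on each example:
  [32, -43, -30, 45] -> [40, -35, -22, 53] -> [44, -31, -18, 57] -> [57, 44, -18, -31] -> [-456, -352, 144, 248] -> [-456, -352, 144] -> [144, -352, -456]
  [-25, 22, 25] -> [-17, 30, 33] -> [-13, 34, 37] -> [37, 34, -13] -> [-296, -272, 104] -> [-296, -272, 104] -> [104, -272, -296]
  [-47, -9, -32, 27, -13] -> [-39, -1, -24, 35, -5] -> [-35, 3, -20, 39, -1] -> [39, 3, -1, -20, -35] -> [-312, -24, 8, 160, 280] -> [-312, -24, 8] -> [8, -24, -312]
  [-1, -34, -49, 20, -32, 33, 44, -36] -> [7, -26, -41, 28, -24, 41, 52, -28] -> [11, -22, -37, 32, -20, 45, 56, -24] -> [56, 45, 32, 11, -20, -22, -24, -37] -> [-448, -360, -256, -88, 160, 176, 192, 296] -> [-448, -360, -256] -> [-256, -360, -448]
  [-40, 2, -11, -34, -4, -35] -> [-32, 10, -3, -26, 4, -27] -> [-28, 14, 1, -22, 8, -23] -> [14, 8, 1, -22, -23, -28] -> [-112, -64, -8, 176, 184, 224] -> [-112, -64, -8] -> [-8, -64, -112]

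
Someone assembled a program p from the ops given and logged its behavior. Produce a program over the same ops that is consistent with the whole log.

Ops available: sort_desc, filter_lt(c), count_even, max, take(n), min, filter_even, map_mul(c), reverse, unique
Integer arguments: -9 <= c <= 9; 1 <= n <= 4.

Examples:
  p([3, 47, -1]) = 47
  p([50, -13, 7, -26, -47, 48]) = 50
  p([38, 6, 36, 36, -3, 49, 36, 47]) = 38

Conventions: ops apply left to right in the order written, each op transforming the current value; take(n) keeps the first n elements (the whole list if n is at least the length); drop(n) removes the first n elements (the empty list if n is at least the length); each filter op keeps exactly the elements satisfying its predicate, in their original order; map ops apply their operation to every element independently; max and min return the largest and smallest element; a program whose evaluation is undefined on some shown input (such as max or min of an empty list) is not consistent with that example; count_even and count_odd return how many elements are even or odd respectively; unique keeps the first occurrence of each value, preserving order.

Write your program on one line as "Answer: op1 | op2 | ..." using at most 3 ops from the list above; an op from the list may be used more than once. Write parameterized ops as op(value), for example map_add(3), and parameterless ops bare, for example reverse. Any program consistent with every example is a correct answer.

take(3) | max

Check, running the answer program on each example:
  [3, 47, -1] -> [3, 47, -1] -> 47
  [50, -13, 7, -26, -47, 48] -> [50, -13, 7] -> 50
  [38, 6, 36, 36, -3, 49, 36, 47] -> [38, 6, 36] -> 38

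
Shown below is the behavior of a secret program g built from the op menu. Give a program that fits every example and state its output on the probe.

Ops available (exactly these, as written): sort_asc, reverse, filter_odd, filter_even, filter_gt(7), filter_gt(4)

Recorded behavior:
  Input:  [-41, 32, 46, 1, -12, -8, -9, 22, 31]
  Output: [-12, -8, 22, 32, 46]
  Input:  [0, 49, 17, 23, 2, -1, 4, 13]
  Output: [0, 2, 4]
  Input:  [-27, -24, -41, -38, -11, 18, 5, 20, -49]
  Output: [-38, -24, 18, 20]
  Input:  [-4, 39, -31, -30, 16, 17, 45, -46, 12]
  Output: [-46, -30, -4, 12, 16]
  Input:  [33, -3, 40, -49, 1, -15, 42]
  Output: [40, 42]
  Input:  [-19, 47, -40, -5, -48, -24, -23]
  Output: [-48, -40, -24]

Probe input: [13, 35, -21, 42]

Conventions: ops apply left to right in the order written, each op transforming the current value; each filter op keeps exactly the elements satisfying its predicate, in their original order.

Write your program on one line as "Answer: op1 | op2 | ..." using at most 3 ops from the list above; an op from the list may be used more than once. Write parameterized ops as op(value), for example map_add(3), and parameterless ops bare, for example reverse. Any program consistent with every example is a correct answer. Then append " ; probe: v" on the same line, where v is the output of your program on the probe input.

sort_asc | filter_even ; probe: [42]

Check, running the answer program on each example:
  [-41, 32, 46, 1, -12, -8, -9, 22, 31] -> [-41, -12, -9, -8, 1, 22, 31, 32, 46] -> [-12, -8, 22, 32, 46]
  [0, 49, 17, 23, 2, -1, 4, 13] -> [-1, 0, 2, 4, 13, 17, 23, 49] -> [0, 2, 4]
  [-27, -24, -41, -38, -11, 18, 5, 20, -49] -> [-49, -41, -38, -27, -24, -11, 5, 18, 20] -> [-38, -24, 18, 20]
  [-4, 39, -31, -30, 16, 17, 45, -46, 12] -> [-46, -31, -30, -4, 12, 16, 17, 39, 45] -> [-46, -30, -4, 12, 16]
  [33, -3, 40, -49, 1, -15, 42] -> [-49, -15, -3, 1, 33, 40, 42] -> [40, 42]
  [-19, 47, -40, -5, -48, -24, -23] -> [-48, -40, -24, -23, -19, -5, 47] -> [-48, -40, -24]
  probe: [13, 35, -21, 42] -> [-21, 13, 35, 42] -> [42]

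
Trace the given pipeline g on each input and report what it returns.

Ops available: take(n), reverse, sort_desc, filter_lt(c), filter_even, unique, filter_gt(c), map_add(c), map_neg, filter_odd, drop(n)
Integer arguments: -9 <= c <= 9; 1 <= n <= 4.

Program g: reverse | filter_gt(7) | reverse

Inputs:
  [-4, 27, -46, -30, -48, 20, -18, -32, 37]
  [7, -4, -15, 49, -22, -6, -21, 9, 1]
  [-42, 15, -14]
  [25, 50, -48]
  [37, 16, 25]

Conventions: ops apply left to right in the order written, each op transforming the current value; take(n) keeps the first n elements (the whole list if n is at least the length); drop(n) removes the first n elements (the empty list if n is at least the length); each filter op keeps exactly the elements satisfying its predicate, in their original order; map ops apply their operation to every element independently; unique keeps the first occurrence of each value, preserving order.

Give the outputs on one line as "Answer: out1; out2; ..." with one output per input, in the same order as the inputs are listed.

Execution, op by op:
  [-4, 27, -46, -30, -48, 20, -18, -32, 37] -> [37, -32, -18, 20, -48, -30, -46, 27, -4] -> [37, 20, 27] -> [27, 20, 37]
  [7, -4, -15, 49, -22, -6, -21, 9, 1] -> [1, 9, -21, -6, -22, 49, -15, -4, 7] -> [9, 49] -> [49, 9]
  [-42, 15, -14] -> [-14, 15, -42] -> [15] -> [15]
  [25, 50, -48] -> [-48, 50, 25] -> [50, 25] -> [25, 50]
  [37, 16, 25] -> [25, 16, 37] -> [25, 16, 37] -> [37, 16, 25]

[27, 20, 37]; [49, 9]; [15]; [25, 50]; [37, 16, 25]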